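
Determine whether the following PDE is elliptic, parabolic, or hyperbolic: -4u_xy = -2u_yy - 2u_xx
Rewriting in standard form: 2u_xx - 4u_xy + 2u_yy = 0. Coefficients: A = 2, B = -4, C = 2. B² - 4AC = 0, which is zero, so the equation is parabolic.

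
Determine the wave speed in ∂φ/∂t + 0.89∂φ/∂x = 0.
Speed = 0.89. Information travels along x - 0.89t = const (rightward).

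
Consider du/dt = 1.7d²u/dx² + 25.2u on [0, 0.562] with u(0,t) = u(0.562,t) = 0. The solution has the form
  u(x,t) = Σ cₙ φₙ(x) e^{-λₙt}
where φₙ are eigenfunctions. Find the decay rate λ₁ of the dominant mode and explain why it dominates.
Eigenvalues: λₙ = 1.7n²π²/0.562² - 25.2.
First three modes:
  n=1: λ₁ = 1.7π²/0.562² - 25.2 ≈ 27.922
  n=2: λ₂ = 6.8π²/0.562² - 25.2 ≈ 187.289
  n=3: λ₃ = 15.3π²/0.562² - 25.2 ≈ 452.9
Since 1.7π²/0.562² ≈ 53.122 > 25.2, all λₙ > 0.
The n=1 mode decays slowest → dominates as t → ∞.
Asymptotic: u ~ c₁ sin(πx/0.562) e^{-λ₁t} with decay rate λ₁ ≈ 27.922.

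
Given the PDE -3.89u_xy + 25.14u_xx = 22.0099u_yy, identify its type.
Rewriting in standard form: 25.14u_xx - 3.89u_xy - 22.0099u_yy = 0. The second-order coefficients are A = 25.14, B = -3.89, C = -22.0099. Since B² - 4AC = 2228.447644 > 0, this is a hyperbolic PDE.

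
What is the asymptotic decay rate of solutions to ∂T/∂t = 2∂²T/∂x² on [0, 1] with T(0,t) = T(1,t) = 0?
Eigenvalues: λₙ = 2n²π².
First three modes:
  n=1: λ₁ = 2π² ≈ 19.739
  n=2: λ₂ = 8π² ≈ 78.957 (4× faster decay)
  n=3: λ₃ = 18π² ≈ 177.653 (9× faster decay)
As t → ∞, higher modes decay exponentially faster. The n=1 mode dominates: T ~ c₁ sin(πx) e^{-λ₁t}.
Decay rate: λ₁ = 2π² ≈ 19.739.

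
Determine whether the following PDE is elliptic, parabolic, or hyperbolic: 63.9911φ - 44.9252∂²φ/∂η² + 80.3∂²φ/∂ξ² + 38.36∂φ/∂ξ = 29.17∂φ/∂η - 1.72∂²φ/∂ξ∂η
Rewriting in standard form: 80.3∂²φ/∂ξ² + 1.72∂²φ/∂ξ∂η - 44.9252∂²φ/∂η² + 38.36∂φ/∂ξ - 29.17∂φ/∂η + 63.9911φ = 0. Coefficients: A = 80.3, B = 1.72, C = -44.9252. B² - 4AC = 14432.93264, which is positive, so the equation is hyperbolic.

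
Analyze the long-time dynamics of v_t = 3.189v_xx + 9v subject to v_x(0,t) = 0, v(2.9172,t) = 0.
Long-time behavior: v grows unboundedly. Reaction dominates diffusion (r=9 > κπ²/(4L²)≈0.92); solution grows exponentially.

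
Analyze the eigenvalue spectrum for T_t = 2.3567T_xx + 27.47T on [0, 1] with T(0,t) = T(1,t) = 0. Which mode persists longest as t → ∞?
Eigenvalues: λₙ = 2.3567n²π²/1² - 27.47.
First three modes:
  n=1: λ₁ = 2.3567π² - 27.47 ≈ -4.21
  n=2: λ₂ = 9.4268π² - 27.47 ≈ 65.569
  n=3: λ₃ = 21.2103π² - 27.47 ≈ 181.867
Since 2.3567π² ≈ 23.26 < 27.47, λ₁ < 0.
The n=1 mode grows fastest (−λₙ is largest for n=1) → dominates.
Asymptotic: T ~ c₁ sin(πx/1) e^{4.21t} (exponential growth at rate −λ₁ ≈ 4.21).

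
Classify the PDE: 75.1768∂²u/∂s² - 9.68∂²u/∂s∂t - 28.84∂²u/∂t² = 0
A = 75.1768, B = -9.68, C = -28.84. Discriminant B² - 4AC = 8766.098048. Since 8766.098048 > 0, hyperbolic.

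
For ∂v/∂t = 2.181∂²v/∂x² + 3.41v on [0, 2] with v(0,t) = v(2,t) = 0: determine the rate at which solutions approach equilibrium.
Eigenvalues: λₙ = 2.181n²π²/2² - 3.41.
First three modes:
  n=1: λ₁ = 2.181π²/2² - 3.41 ≈ 1.971
  n=2: λ₂ = 8.724π²/2² - 3.41 ≈ 18.116
  n=3: λ₃ = 19.629π²/2² - 3.41 ≈ 45.023
Since 2.181π²/2² ≈ 5.381 > 3.41, all λₙ > 0.
The n=1 mode decays slowest → dominates as t → ∞.
Asymptotic: v ~ c₁ sin(πx/2) e^{-λ₁t} with decay rate λ₁ ≈ 1.971.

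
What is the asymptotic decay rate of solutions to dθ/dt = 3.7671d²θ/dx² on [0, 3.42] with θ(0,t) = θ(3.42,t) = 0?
Eigenvalues: λₙ = 3.7671n²π²/3.42².
First three modes:
  n=1: λ₁ = 3.7671π²/3.42² ≈ 3.179
  n=2: λ₂ = 15.0684π²/3.42² ≈ 12.715 (4× faster decay)
  n=3: λ₃ = 33.9039π²/3.42² ≈ 28.609 (9× faster decay)
As t → ∞, higher modes decay exponentially faster. The n=1 mode dominates: θ ~ c₁ sin(πx/3.42) e^{-λ₁t}.
Decay rate: λ₁ = 3.7671π²/3.42² ≈ 3.179.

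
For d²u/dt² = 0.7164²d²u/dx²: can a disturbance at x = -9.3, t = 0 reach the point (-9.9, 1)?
Yes. The domain of dependence is [-10.6164, -9.1836], and -9.3 ∈ [-10.6164, -9.1836].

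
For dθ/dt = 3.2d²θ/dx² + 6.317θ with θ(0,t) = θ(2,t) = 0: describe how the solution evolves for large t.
θ → 0. Diffusion dominates reaction (r=6.317 < κπ²/L²≈7.9); solution decays.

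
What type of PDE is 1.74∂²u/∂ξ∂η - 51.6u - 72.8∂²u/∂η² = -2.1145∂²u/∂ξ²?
Rewriting in standard form: 2.1145∂²u/∂ξ² + 1.74∂²u/∂ξ∂η - 72.8∂²u/∂η² - 51.6u = 0. With A = 2.1145, B = 1.74, C = -72.8, the discriminant is 618.77. This is a hyperbolic PDE.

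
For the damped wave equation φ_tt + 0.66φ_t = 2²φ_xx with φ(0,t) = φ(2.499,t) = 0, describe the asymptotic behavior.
φ → 0. Damping (γ=0.66) dissipates energy; oscillations decay exponentially.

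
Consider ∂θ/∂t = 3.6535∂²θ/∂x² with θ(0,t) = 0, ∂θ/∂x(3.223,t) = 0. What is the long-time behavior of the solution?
As t → ∞, θ → 0. Heat escapes through the Dirichlet boundary.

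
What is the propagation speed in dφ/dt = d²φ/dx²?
Infinite. The heat equation is parabolic, not hyperbolic, so disturbances propagate instantly.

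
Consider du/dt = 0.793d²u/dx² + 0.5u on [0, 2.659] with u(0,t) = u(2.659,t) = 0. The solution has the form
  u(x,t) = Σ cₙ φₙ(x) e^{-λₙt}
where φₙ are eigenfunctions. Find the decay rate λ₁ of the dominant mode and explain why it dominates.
Eigenvalues: λₙ = 0.793n²π²/2.659² - 0.5.
First three modes:
  n=1: λ₁ = 0.793π²/2.659² - 0.5 ≈ 0.607
  n=2: λ₂ = 3.172π²/2.659² - 0.5 ≈ 3.928
  n=3: λ₃ = 7.137π²/2.659² - 0.5 ≈ 9.463
Since 0.793π²/2.659² ≈ 1.107 > 0.5, all λₙ > 0.
The n=1 mode decays slowest → dominates as t → ∞.
Asymptotic: u ~ c₁ sin(πx/2.659) e^{-λ₁t} with decay rate λ₁ ≈ 0.607.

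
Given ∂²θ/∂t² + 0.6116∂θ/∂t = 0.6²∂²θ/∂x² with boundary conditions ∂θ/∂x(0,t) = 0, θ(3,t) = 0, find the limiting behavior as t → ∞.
θ → 0. Damping (γ=0.6116) dissipates energy; oscillations decay exponentially.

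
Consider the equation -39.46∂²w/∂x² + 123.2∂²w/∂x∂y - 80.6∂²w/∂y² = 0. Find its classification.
Hyperbolic. (A = -39.46, B = 123.2, C = -80.6 gives B² - 4AC = 2456.336.)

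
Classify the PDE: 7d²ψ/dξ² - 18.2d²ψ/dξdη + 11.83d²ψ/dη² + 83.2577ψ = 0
A = 7, B = -18.2, C = 11.83. Discriminant B² - 4AC = 0. Since 0 = 0, parabolic.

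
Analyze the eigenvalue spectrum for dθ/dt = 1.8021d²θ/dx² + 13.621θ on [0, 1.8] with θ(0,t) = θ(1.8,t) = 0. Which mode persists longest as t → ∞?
Eigenvalues: λₙ = 1.8021n²π²/1.8² - 13.621.
First three modes:
  n=1: λ₁ = 1.8021π²/1.8² - 13.621 ≈ -8.131
  n=2: λ₂ = 7.2084π²/1.8² - 13.621 ≈ 8.337
  n=3: λ₃ = 16.2189π²/1.8² - 13.621 ≈ 35.785
Since 1.8021π²/1.8² ≈ 5.49 < 13.621, λ₁ < 0.
The n=1 mode grows fastest (−λₙ is largest for n=1) → dominates.
Asymptotic: θ ~ c₁ sin(πx/1.8) e^{8.131t} (exponential growth at rate −λ₁ ≈ 8.131).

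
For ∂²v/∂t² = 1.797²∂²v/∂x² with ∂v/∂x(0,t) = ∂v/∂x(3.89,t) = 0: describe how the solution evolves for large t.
v oscillates about a mean that drifts linearly in t (generically unbounded; no decay). There is no damping, so the nonconstant modes persist as standing waves (energy conserved, no decay). But with Neumann conditions at both ends the constant mode has eigenvalue 0: the spatial mean M(t) of v satisfies M'' = 0, so M(t) = M(0) + M'(0)·t. Unless the initial velocity has zero mean (∫v_t(x,0)dx = 0), the solution grows linearly in t (unbounded, though not exponentially); if it does have zero mean, the solution stays bounded and simply oscillates.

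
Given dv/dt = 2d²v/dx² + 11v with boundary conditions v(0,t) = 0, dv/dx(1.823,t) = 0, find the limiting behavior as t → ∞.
v grows unboundedly. Reaction dominates diffusion (r=11 > κπ²/(4L²)≈1.48); solution grows exponentially.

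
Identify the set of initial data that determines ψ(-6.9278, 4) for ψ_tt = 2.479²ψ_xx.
Domain of dependence: [-16.8438, 2.9882]. Signals travel at speed 2.479, so data within |x - -6.9278| ≤ 2.479·4 = 9.916 can reach the point.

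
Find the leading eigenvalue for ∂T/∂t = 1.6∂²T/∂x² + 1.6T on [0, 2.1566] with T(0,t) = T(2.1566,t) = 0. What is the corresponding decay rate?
Eigenvalues: λₙ = 1.6n²π²/2.1566² - 1.6.
First three modes:
  n=1: λ₁ = 1.6π²/2.1566² - 1.6 ≈ 1.795
  n=2: λ₂ = 6.4π²/2.1566² - 1.6 ≈ 11.981
  n=3: λ₃ = 14.4π²/2.1566² - 1.6 ≈ 28.958
Since 1.6π²/2.1566² ≈ 3.395 > 1.6, all λₙ > 0.
The n=1 mode decays slowest → dominates as t → ∞.
Asymptotic: T ~ c₁ sin(πx/2.1566) e^{-λ₁t} with decay rate λ₁ ≈ 1.795.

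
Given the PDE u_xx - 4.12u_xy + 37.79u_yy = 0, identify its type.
The second-order coefficients are A = 1, B = -4.12, C = 37.79. Since B² - 4AC = -134.1856 < 0, this is an elliptic PDE.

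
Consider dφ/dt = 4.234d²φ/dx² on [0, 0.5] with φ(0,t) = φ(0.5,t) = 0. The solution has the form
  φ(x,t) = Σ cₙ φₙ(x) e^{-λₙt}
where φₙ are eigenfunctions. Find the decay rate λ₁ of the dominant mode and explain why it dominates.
Eigenvalues: λₙ = 4.234n²π²/0.5².
First three modes:
  n=1: λ₁ = 4.234π²/0.5² ≈ 167.152
  n=2: λ₂ = 16.936π²/0.5² ≈ 668.606 (4× faster decay)
  n=3: λ₃ = 38.106π²/0.5² ≈ 1504.365 (9× faster decay)
As t → ∞, higher modes decay exponentially faster. The n=1 mode dominates: φ ~ c₁ sin(πx/0.5) e^{-λ₁t}.
Decay rate: λ₁ = 4.234π²/0.5² ≈ 167.152.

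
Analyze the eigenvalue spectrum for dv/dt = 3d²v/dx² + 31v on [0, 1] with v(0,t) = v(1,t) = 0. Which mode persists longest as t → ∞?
Eigenvalues: λₙ = 3n²π²/1² - 31.
First three modes:
  n=1: λ₁ = 3π² - 31 ≈ -1.391
  n=2: λ₂ = 12π² - 31 ≈ 87.435
  n=3: λ₃ = 27π² - 31 ≈ 235.479
Since 3π² ≈ 29.609 < 31, λ₁ < 0.
The n=1 mode grows fastest (−λₙ is largest for n=1) → dominates.
Asymptotic: v ~ c₁ sin(πx/1) e^{1.391t} (exponential growth at rate −λ₁ ≈ 1.391).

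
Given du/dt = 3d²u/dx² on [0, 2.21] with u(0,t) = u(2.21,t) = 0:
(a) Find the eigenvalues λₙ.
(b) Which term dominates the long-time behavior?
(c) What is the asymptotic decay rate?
Eigenvalues: λₙ = 3n²π²/2.21².
First three modes:
  n=1: λ₁ = 3π²/2.21² ≈ 6.062
  n=2: λ₂ = 12π²/2.21² ≈ 24.249 (4× faster decay)
  n=3: λ₃ = 27π²/2.21² ≈ 54.561 (9× faster decay)
As t → ∞, higher modes decay exponentially faster. The n=1 mode dominates: u ~ c₁ sin(πx/2.21) e^{-λ₁t}.
Decay rate: λ₁ = 3π²/2.21² ≈ 6.062.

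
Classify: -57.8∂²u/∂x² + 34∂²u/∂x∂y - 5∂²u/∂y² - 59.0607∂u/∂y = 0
Parabolic (discriminant = 0).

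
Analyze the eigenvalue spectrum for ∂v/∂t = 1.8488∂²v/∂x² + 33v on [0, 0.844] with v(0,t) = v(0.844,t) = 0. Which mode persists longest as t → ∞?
Eigenvalues: λₙ = 1.8488n²π²/0.844² - 33.
First three modes:
  n=1: λ₁ = 1.8488π²/0.844² - 33 ≈ -7.384
  n=2: λ₂ = 7.3952π²/0.844² - 33 ≈ 69.462
  n=3: λ₃ = 16.6392π²/0.844² - 33 ≈ 197.541
Since 1.8488π²/0.844² ≈ 25.616 < 33, λ₁ < 0.
The n=1 mode grows fastest (−λₙ is largest for n=1) → dominates.
Asymptotic: v ~ c₁ sin(πx/0.844) e^{7.384t} (exponential growth at rate −λ₁ ≈ 7.384).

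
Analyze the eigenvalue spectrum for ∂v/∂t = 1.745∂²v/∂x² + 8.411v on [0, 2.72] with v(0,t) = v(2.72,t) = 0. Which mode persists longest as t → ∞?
Eigenvalues: λₙ = 1.745n²π²/2.72² - 8.411.
First three modes:
  n=1: λ₁ = 1.745π²/2.72² - 8.411 ≈ -6.083
  n=2: λ₂ = 6.98π²/2.72² - 8.411 ≈ 0.9
  n=3: λ₃ = 15.705π²/2.72² - 8.411 ≈ 12.54
Since 1.745π²/2.72² ≈ 2.328 < 8.411, λ₁ < 0.
The n=1 mode grows fastest (−λₙ is largest for n=1) → dominates.
Asymptotic: v ~ c₁ sin(πx/2.72) e^{6.083t} (exponential growth at rate −λ₁ ≈ 6.083).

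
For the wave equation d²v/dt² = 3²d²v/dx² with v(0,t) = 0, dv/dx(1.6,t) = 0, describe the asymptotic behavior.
v oscillates (no decay). Energy is conserved; the solution oscillates indefinitely as standing waves.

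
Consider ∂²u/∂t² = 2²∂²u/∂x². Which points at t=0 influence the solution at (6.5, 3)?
Domain of dependence: [0.5, 12.5]. Signals travel at speed 2, so data within |x - 6.5| ≤ 2·3 = 6 can reach the point.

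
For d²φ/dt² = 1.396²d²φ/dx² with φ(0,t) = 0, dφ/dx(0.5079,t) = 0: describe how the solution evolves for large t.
φ oscillates (no decay). Energy is conserved; the solution oscillates indefinitely as standing waves.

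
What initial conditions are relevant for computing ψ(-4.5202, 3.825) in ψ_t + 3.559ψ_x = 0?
A single point: x = -18.133375. The characteristic through (-4.5202, 3.825) is x - 3.559t = const, so x = -4.5202 - 3.559·3.825 = -18.133375.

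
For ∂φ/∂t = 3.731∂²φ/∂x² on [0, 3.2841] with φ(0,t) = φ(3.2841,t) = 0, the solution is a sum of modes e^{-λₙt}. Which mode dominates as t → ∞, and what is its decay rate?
Eigenvalues: λₙ = 3.731n²π²/3.2841².
First three modes:
  n=1: λ₁ = 3.731π²/3.2841² ≈ 3.414
  n=2: λ₂ = 14.924π²/3.2841² ≈ 13.657 (4× faster decay)
  n=3: λ₃ = 33.579π²/3.2841² ≈ 30.728 (9× faster decay)
As t → ∞, higher modes decay exponentially faster. The n=1 mode dominates: φ ~ c₁ sin(πx/3.2841) e^{-λ₁t}.
Decay rate: λ₁ = 3.731π²/3.2841² ≈ 3.414.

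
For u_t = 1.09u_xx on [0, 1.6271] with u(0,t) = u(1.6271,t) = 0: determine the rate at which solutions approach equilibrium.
Eigenvalues: λₙ = 1.09n²π²/1.6271².
First three modes:
  n=1: λ₁ = 1.09π²/1.6271² ≈ 4.063
  n=2: λ₂ = 4.36π²/1.6271² ≈ 16.254 (4× faster decay)
  n=3: λ₃ = 9.81π²/1.6271² ≈ 36.571 (9× faster decay)
As t → ∞, higher modes decay exponentially faster. The n=1 mode dominates: u ~ c₁ sin(πx/1.6271) e^{-λ₁t}.
Decay rate: λ₁ = 1.09π²/1.6271² ≈ 4.063.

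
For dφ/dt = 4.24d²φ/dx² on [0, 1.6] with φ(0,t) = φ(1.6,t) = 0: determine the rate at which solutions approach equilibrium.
Eigenvalues: λₙ = 4.24n²π²/1.6².
First three modes:
  n=1: λ₁ = 4.24π²/1.6² ≈ 16.347
  n=2: λ₂ = 16.96π²/1.6² ≈ 65.386 (4× faster decay)
  n=3: λ₃ = 38.16π²/1.6² ≈ 147.119 (9× faster decay)
As t → ∞, higher modes decay exponentially faster. The n=1 mode dominates: φ ~ c₁ sin(πx/1.6) e^{-λ₁t}.
Decay rate: λ₁ = 4.24π²/1.6² ≈ 16.347.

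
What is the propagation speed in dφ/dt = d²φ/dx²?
Infinite. The heat equation is parabolic, not hyperbolic, so disturbances propagate instantly.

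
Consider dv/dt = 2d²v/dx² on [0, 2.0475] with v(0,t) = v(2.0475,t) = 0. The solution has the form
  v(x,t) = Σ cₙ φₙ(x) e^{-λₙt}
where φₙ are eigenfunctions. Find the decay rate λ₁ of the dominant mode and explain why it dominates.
Eigenvalues: λₙ = 2n²π²/2.0475².
First three modes:
  n=1: λ₁ = 2π²/2.0475² ≈ 4.708
  n=2: λ₂ = 8π²/2.0475² ≈ 18.834 (4× faster decay)
  n=3: λ₃ = 18π²/2.0475² ≈ 42.376 (9× faster decay)
As t → ∞, higher modes decay exponentially faster. The n=1 mode dominates: v ~ c₁ sin(πx/2.0475) e^{-λ₁t}.
Decay rate: λ₁ = 2π²/2.0475² ≈ 4.708.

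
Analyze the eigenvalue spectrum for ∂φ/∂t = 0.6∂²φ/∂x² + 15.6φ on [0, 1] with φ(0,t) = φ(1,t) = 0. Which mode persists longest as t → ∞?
Eigenvalues: λₙ = 0.6n²π²/1² - 15.6.
First three modes:
  n=1: λ₁ = 0.6π² - 15.6 ≈ -9.678
  n=2: λ₂ = 2.4π² - 15.6 ≈ 8.087
  n=3: λ₃ = 5.4π² - 15.6 ≈ 37.696
Since 0.6π² ≈ 5.922 < 15.6, λ₁ < 0.
The n=1 mode grows fastest (−λₙ is largest for n=1) → dominates.
Asymptotic: φ ~ c₁ sin(πx/1) e^{9.678t} (exponential growth at rate −λ₁ ≈ 9.678).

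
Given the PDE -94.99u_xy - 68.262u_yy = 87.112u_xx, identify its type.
Rewriting in standard form: -87.112u_xx - 94.99u_xy - 68.262u_yy = 0. The second-order coefficients are A = -87.112, B = -94.99, C = -68.262. Since B² - 4AC = -14762.657276 < 0, this is an elliptic PDE.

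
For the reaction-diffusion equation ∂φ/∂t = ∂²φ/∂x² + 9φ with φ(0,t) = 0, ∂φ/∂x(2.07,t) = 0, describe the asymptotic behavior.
φ grows unboundedly. Reaction dominates diffusion (r=9 > κπ²/(4L²)≈0.58); solution grows exponentially.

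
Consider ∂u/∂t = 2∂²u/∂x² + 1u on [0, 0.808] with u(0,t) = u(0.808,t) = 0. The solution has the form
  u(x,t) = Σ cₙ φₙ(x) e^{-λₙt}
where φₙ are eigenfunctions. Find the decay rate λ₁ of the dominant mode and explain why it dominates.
Eigenvalues: λₙ = 2n²π²/0.808² - 1.
First three modes:
  n=1: λ₁ = 2π²/0.808² - 1 ≈ 29.235
  n=2: λ₂ = 8π²/0.808² - 1 ≈ 119.939
  n=3: λ₃ = 18π²/0.808² - 1 ≈ 271.113
Since 2π²/0.808² ≈ 30.235 > 1, all λₙ > 0.
The n=1 mode decays slowest → dominates as t → ∞.
Asymptotic: u ~ c₁ sin(πx/0.808) e^{-λ₁t} with decay rate λ₁ ≈ 29.235.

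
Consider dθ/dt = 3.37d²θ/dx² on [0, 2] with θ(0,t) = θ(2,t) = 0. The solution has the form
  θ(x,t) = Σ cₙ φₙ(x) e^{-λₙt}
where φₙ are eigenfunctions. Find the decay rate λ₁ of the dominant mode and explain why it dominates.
Eigenvalues: λₙ = 3.37n²π²/2².
First three modes:
  n=1: λ₁ = 3.37π²/2² ≈ 8.315
  n=2: λ₂ = 13.48π²/2² ≈ 33.261 (4× faster decay)
  n=3: λ₃ = 30.33π²/2² ≈ 74.836 (9× faster decay)
As t → ∞, higher modes decay exponentially faster. The n=1 mode dominates: θ ~ c₁ sin(πx/2) e^{-λ₁t}.
Decay rate: λ₁ = 3.37π²/2² ≈ 8.315.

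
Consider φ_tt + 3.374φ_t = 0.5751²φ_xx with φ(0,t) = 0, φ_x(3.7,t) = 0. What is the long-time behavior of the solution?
As t → ∞, φ → 0. Damping (γ=3.374) dissipates energy; oscillations decay exponentially.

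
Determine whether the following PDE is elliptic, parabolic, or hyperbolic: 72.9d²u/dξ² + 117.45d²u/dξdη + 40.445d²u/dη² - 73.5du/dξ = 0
Coefficients: A = 72.9, B = 117.45, C = 40.445. B² - 4AC = 2000.7405, which is positive, so the equation is hyperbolic.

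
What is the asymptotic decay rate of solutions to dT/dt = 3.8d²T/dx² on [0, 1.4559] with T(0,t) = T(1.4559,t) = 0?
Eigenvalues: λₙ = 3.8n²π²/1.4559².
First three modes:
  n=1: λ₁ = 3.8π²/1.4559² ≈ 17.694
  n=2: λ₂ = 15.2π²/1.4559² ≈ 70.775 (4× faster decay)
  n=3: λ₃ = 34.2π²/1.4559² ≈ 159.244 (9× faster decay)
As t → ∞, higher modes decay exponentially faster. The n=1 mode dominates: T ~ c₁ sin(πx/1.4559) e^{-λ₁t}.
Decay rate: λ₁ = 3.8π²/1.4559² ≈ 17.694.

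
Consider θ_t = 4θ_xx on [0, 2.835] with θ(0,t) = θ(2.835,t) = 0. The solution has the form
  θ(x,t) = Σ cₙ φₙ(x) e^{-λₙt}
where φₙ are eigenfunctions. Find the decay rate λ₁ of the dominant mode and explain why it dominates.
Eigenvalues: λₙ = 4n²π²/2.835².
First three modes:
  n=1: λ₁ = 4π²/2.835² ≈ 4.912
  n=2: λ₂ = 16π²/2.835² ≈ 19.648 (4× faster decay)
  n=3: λ₃ = 36π²/2.835² ≈ 44.208 (9× faster decay)
As t → ∞, higher modes decay exponentially faster. The n=1 mode dominates: θ ~ c₁ sin(πx/2.835) e^{-λ₁t}.
Decay rate: λ₁ = 4π²/2.835² ≈ 4.912.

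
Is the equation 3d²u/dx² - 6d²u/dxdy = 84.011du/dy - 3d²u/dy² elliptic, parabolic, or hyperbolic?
Rewriting in standard form: 3d²u/dx² - 6d²u/dxdy + 3d²u/dy² - 84.011du/dy = 0. Computing B² - 4AC with A = 3, B = -6, C = 3: discriminant = 0 (zero). Answer: parabolic.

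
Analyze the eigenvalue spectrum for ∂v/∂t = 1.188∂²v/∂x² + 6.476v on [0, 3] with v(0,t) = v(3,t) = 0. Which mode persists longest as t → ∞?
Eigenvalues: λₙ = 1.188n²π²/3² - 6.476.
First three modes:
  n=1: λ₁ = 1.188π²/3² - 6.476 ≈ -5.173
  n=2: λ₂ = 4.752π²/3² - 6.476 ≈ -1.265
  n=3: λ₃ = 10.692π²/3² - 6.476 ≈ 5.249
Since 1.188π²/3² ≈ 1.303 < 6.476, λ₁ < 0.
The n=1 mode grows fastest (−λₙ is largest for n=1) → dominates.
Asymptotic: v ~ c₁ sin(πx/3) e^{5.173t} (exponential growth at rate −λ₁ ≈ 5.173).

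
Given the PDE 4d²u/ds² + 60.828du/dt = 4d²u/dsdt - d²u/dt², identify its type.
Rewriting in standard form: 4d²u/ds² - 4d²u/dsdt + d²u/dt² + 60.828du/dt = 0. The second-order coefficients are A = 4, B = -4, C = 1. Since B² - 4AC = 0 = 0, this is a parabolic PDE.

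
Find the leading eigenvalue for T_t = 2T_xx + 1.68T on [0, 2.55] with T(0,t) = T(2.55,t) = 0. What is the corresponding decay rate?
Eigenvalues: λₙ = 2n²π²/2.55² - 1.68.
First three modes:
  n=1: λ₁ = 2π²/2.55² - 1.68 ≈ 1.356
  n=2: λ₂ = 8π²/2.55² - 1.68 ≈ 10.463
  n=3: λ₃ = 18π²/2.55² - 1.68 ≈ 25.641
Since 2π²/2.55² ≈ 3.036 > 1.68, all λₙ > 0.
The n=1 mode decays slowest → dominates as t → ∞.
Asymptotic: T ~ c₁ sin(πx/2.55) e^{-λ₁t} with decay rate λ₁ ≈ 1.356.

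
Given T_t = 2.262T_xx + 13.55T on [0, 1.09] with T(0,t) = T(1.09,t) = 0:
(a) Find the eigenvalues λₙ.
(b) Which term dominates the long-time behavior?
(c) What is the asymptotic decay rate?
Eigenvalues: λₙ = 2.262n²π²/1.09² - 13.55.
First three modes:
  n=1: λ₁ = 2.262π²/1.09² - 13.55 ≈ 5.241
  n=2: λ₂ = 9.048π²/1.09² - 13.55 ≈ 61.612
  n=3: λ₃ = 20.358π²/1.09² - 13.55 ≈ 155.565
Since 2.262π²/1.09² ≈ 18.791 > 13.55, all λₙ > 0.
The n=1 mode decays slowest → dominates as t → ∞.
Asymptotic: T ~ c₁ sin(πx/1.09) e^{-λ₁t} with decay rate λ₁ ≈ 5.241.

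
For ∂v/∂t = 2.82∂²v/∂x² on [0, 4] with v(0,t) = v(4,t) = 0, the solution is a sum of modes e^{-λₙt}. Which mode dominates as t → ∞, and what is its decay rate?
Eigenvalues: λₙ = 2.82n²π²/4².
First three modes:
  n=1: λ₁ = 2.82π²/4² ≈ 1.74
  n=2: λ₂ = 11.28π²/4² ≈ 6.958 (4× faster decay)
  n=3: λ₃ = 25.38π²/4² ≈ 15.656 (9× faster decay)
As t → ∞, higher modes decay exponentially faster. The n=1 mode dominates: v ~ c₁ sin(πx/4) e^{-λ₁t}.
Decay rate: λ₁ = 2.82π²/4² ≈ 1.74.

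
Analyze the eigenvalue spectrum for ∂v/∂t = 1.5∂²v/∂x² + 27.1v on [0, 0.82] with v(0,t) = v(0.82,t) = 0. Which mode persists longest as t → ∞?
Eigenvalues: λₙ = 1.5n²π²/0.82² - 27.1.
First three modes:
  n=1: λ₁ = 1.5π²/0.82² - 27.1 ≈ -5.083
  n=2: λ₂ = 6π²/0.82² - 27.1 ≈ 60.969
  n=3: λ₃ = 13.5π²/0.82² - 27.1 ≈ 171.055
Since 1.5π²/0.82² ≈ 22.017 < 27.1, λ₁ < 0.
The n=1 mode grows fastest (−λₙ is largest for n=1) → dominates.
Asymptotic: v ~ c₁ sin(πx/0.82) e^{5.083t} (exponential growth at rate −λ₁ ≈ 5.083).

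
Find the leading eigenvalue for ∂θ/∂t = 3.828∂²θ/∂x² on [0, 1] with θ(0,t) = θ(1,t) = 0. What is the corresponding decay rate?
Eigenvalues: λₙ = 3.828n²π².
First three modes:
  n=1: λ₁ = 3.828π² ≈ 37.781
  n=2: λ₂ = 15.312π² ≈ 151.123 (4× faster decay)
  n=3: λ₃ = 34.452π² ≈ 340.028 (9× faster decay)
As t → ∞, higher modes decay exponentially faster. The n=1 mode dominates: θ ~ c₁ sin(πx) e^{-λ₁t}.
Decay rate: λ₁ = 3.828π² ≈ 37.781.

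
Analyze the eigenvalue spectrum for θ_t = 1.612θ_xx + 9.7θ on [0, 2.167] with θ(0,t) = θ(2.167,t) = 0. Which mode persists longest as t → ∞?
Eigenvalues: λₙ = 1.612n²π²/2.167² - 9.7.
First three modes:
  n=1: λ₁ = 1.612π²/2.167² - 9.7 ≈ -6.312
  n=2: λ₂ = 6.448π²/2.167² - 9.7 ≈ 3.852
  n=3: λ₃ = 14.508π²/2.167² - 9.7 ≈ 20.792
Since 1.612π²/2.167² ≈ 3.388 < 9.7, λ₁ < 0.
The n=1 mode grows fastest (−λₙ is largest for n=1) → dominates.
Asymptotic: θ ~ c₁ sin(πx/2.167) e^{6.312t} (exponential growth at rate −λ₁ ≈ 6.312).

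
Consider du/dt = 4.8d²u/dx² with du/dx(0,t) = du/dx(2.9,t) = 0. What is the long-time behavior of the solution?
As t → ∞, u → constant (steady state). Heat is conserved (no flux at boundaries); solution approaches the spatial average.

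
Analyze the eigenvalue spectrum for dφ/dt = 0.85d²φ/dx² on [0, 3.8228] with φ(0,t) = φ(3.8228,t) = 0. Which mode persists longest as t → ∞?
Eigenvalues: λₙ = 0.85n²π²/3.8228².
First three modes:
  n=1: λ₁ = 0.85π²/3.8228² ≈ 0.574
  n=2: λ₂ = 3.4π²/3.8228² ≈ 2.296 (4× faster decay)
  n=3: λ₃ = 7.65π²/3.8228² ≈ 5.167 (9× faster decay)
As t → ∞, higher modes decay exponentially faster. The n=1 mode dominates: φ ~ c₁ sin(πx/3.8228) e^{-λ₁t}.
Decay rate: λ₁ = 0.85π²/3.8228² ≈ 0.574.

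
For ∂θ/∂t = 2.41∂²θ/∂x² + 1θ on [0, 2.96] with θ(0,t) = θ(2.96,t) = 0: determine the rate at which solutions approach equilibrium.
Eigenvalues: λₙ = 2.41n²π²/2.96² - 1.
First three modes:
  n=1: λ₁ = 2.41π²/2.96² - 1 ≈ 1.715
  n=2: λ₂ = 9.64π²/2.96² - 1 ≈ 9.859
  n=3: λ₃ = 21.69π²/2.96² - 1 ≈ 23.433
Since 2.41π²/2.96² ≈ 2.715 > 1, all λₙ > 0.
The n=1 mode decays slowest → dominates as t → ∞.
Asymptotic: θ ~ c₁ sin(πx/2.96) e^{-λ₁t} with decay rate λ₁ ≈ 1.715.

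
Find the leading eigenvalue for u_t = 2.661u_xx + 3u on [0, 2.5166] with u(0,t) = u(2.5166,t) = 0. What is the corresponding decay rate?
Eigenvalues: λₙ = 2.661n²π²/2.5166² - 3.
First three modes:
  n=1: λ₁ = 2.661π²/2.5166² - 3 ≈ 1.147
  n=2: λ₂ = 10.644π²/2.5166² - 3 ≈ 13.587
  n=3: λ₃ = 23.949π²/2.5166² - 3 ≈ 34.321
Since 2.661π²/2.5166² ≈ 4.147 > 3, all λₙ > 0.
The n=1 mode decays slowest → dominates as t → ∞.
Asymptotic: u ~ c₁ sin(πx/2.5166) e^{-λ₁t} with decay rate λ₁ ≈ 1.147.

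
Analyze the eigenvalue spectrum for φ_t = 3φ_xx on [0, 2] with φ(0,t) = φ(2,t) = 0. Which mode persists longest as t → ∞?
Eigenvalues: λₙ = 3n²π²/2².
First three modes:
  n=1: λ₁ = 3π²/2² ≈ 7.402
  n=2: λ₂ = 12π²/2² ≈ 29.609 (4× faster decay)
  n=3: λ₃ = 27π²/2² ≈ 66.62 (9× faster decay)
As t → ∞, higher modes decay exponentially faster. The n=1 mode dominates: φ ~ c₁ sin(πx/2) e^{-λ₁t}.
Decay rate: λ₁ = 3π²/2² ≈ 7.402.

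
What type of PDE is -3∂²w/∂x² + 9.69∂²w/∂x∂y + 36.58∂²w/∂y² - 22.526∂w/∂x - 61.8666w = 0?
With A = -3, B = 9.69, C = 36.58, the discriminant is 532.8561. This is a hyperbolic PDE.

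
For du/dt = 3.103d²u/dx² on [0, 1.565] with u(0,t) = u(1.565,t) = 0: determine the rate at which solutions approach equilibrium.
Eigenvalues: λₙ = 3.103n²π²/1.565².
First three modes:
  n=1: λ₁ = 3.103π²/1.565² ≈ 12.504
  n=2: λ₂ = 12.412π²/1.565² ≈ 50.016 (4× faster decay)
  n=3: λ₃ = 27.927π²/1.565² ≈ 112.537 (9× faster decay)
As t → ∞, higher modes decay exponentially faster. The n=1 mode dominates: u ~ c₁ sin(πx/1.565) e^{-λ₁t}.
Decay rate: λ₁ = 3.103π²/1.565² ≈ 12.504.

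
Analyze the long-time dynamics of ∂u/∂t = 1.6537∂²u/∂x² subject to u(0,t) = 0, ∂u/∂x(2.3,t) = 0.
Long-time behavior: u → 0. Heat escapes through the Dirichlet boundary.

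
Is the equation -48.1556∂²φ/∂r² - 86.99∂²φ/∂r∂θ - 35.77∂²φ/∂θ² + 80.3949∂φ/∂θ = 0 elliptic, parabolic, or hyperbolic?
Computing B² - 4AC with A = -48.1556, B = -86.99, C = -35.77: discriminant = 677.156852 (positive). Answer: hyperbolic.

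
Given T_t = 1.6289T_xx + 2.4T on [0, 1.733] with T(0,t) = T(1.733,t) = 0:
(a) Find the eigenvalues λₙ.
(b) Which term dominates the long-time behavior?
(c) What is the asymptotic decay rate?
Eigenvalues: λₙ = 1.6289n²π²/1.733² - 2.4.
First three modes:
  n=1: λ₁ = 1.6289π²/1.733² - 2.4 ≈ 2.953
  n=2: λ₂ = 6.5156π²/1.733² - 2.4 ≈ 19.012
  n=3: λ₃ = 14.6601π²/1.733² - 2.4 ≈ 45.777
Since 1.6289π²/1.733² ≈ 5.353 > 2.4, all λₙ > 0.
The n=1 mode decays slowest → dominates as t → ∞.
Asymptotic: T ~ c₁ sin(πx/1.733) e^{-λ₁t} with decay rate λ₁ ≈ 2.953.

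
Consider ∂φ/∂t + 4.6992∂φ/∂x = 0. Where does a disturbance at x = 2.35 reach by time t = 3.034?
At x = 16.6073728. The characteristic carries data from (2.35, 0) to (16.6073728, 3.034).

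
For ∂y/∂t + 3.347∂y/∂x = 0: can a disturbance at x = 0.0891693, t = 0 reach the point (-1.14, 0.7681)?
No. Only data at x = -3.7108307 affects (-1.14, 0.7681). Advection has one-way propagation along characteristics.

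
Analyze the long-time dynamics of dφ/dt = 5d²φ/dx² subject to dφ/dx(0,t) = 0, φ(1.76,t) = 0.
Long-time behavior: φ → 0. Heat escapes through the Dirichlet boundary.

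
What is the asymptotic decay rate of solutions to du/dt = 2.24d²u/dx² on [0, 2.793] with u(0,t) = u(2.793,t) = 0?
Eigenvalues: λₙ = 2.24n²π²/2.793².
First three modes:
  n=1: λ₁ = 2.24π²/2.793² ≈ 2.834
  n=2: λ₂ = 8.96π²/2.793² ≈ 11.336 (4× faster decay)
  n=3: λ₃ = 20.16π²/2.793² ≈ 25.506 (9× faster decay)
As t → ∞, higher modes decay exponentially faster. The n=1 mode dominates: u ~ c₁ sin(πx/2.793) e^{-λ₁t}.
Decay rate: λ₁ = 2.24π²/2.793² ≈ 2.834.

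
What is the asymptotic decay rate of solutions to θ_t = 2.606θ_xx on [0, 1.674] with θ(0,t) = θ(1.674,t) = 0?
Eigenvalues: λₙ = 2.606n²π²/1.674².
First three modes:
  n=1: λ₁ = 2.606π²/1.674² ≈ 9.178
  n=2: λ₂ = 10.424π²/1.674² ≈ 36.713 (4× faster decay)
  n=3: λ₃ = 23.454π²/1.674² ≈ 82.605 (9× faster decay)
As t → ∞, higher modes decay exponentially faster. The n=1 mode dominates: θ ~ c₁ sin(πx/1.674) e^{-λ₁t}.
Decay rate: λ₁ = 2.606π²/1.674² ≈ 9.178.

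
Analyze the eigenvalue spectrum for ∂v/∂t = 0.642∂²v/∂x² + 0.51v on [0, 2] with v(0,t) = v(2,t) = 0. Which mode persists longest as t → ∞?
Eigenvalues: λₙ = 0.642n²π²/2² - 0.51.
First three modes:
  n=1: λ₁ = 0.642π²/2² - 0.51 ≈ 1.074
  n=2: λ₂ = 2.568π²/2² - 0.51 ≈ 5.826
  n=3: λ₃ = 5.778π²/2² - 0.51 ≈ 13.747
Since 0.642π²/2² ≈ 1.584 > 0.51, all λₙ > 0.
The n=1 mode decays slowest → dominates as t → ∞.
Asymptotic: v ~ c₁ sin(πx/2) e^{-λ₁t} with decay rate λ₁ ≈ 1.074.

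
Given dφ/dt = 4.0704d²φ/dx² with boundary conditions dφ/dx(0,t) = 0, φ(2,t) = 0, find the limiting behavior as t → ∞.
φ → 0. Heat escapes through the Dirichlet boundary.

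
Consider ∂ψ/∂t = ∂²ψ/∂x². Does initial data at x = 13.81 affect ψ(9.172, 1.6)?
Yes, for any finite x. The heat equation has infinite propagation speed, so all initial data affects all points at any t > 0.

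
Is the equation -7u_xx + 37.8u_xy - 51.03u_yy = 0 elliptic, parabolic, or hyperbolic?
Computing B² - 4AC with A = -7, B = 37.8, C = -51.03: discriminant = 0 (zero). Answer: parabolic.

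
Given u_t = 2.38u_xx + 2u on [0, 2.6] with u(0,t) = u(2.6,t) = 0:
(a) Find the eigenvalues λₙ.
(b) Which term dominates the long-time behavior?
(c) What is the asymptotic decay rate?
Eigenvalues: λₙ = 2.38n²π²/2.6² - 2.
First three modes:
  n=1: λ₁ = 2.38π²/2.6² - 2 ≈ 1.475
  n=2: λ₂ = 9.52π²/2.6² - 2 ≈ 11.899
  n=3: λ₃ = 21.42π²/2.6² - 2 ≈ 29.273
Since 2.38π²/2.6² ≈ 3.475 > 2, all λₙ > 0.
The n=1 mode decays slowest → dominates as t → ∞.
Asymptotic: u ~ c₁ sin(πx/2.6) e^{-λ₁t} with decay rate λ₁ ≈ 1.475.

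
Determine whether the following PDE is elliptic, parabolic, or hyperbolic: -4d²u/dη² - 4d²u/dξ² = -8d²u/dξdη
Rewriting in standard form: -4d²u/dξ² + 8d²u/dξdη - 4d²u/dη² = 0. Coefficients: A = -4, B = 8, C = -4. B² - 4AC = 0, which is zero, so the equation is parabolic.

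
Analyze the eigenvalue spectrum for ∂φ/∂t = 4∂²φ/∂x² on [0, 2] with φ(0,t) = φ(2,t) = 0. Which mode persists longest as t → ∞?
Eigenvalues: λₙ = 4n²π²/2².
First three modes:
  n=1: λ₁ = 4π²/2² ≈ 9.87
  n=2: λ₂ = 16π²/2² ≈ 39.478 (4× faster decay)
  n=3: λ₃ = 36π²/2² ≈ 88.826 (9× faster decay)
As t → ∞, higher modes decay exponentially faster. The n=1 mode dominates: φ ~ c₁ sin(πx/2) e^{-λ₁t}.
Decay rate: λ₁ = 4π²/2² ≈ 9.87.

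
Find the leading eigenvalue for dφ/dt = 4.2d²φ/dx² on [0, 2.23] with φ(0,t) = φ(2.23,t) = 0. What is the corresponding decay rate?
Eigenvalues: λₙ = 4.2n²π²/2.23².
First three modes:
  n=1: λ₁ = 4.2π²/2.23² ≈ 8.336
  n=2: λ₂ = 16.8π²/2.23² ≈ 33.343 (4× faster decay)
  n=3: λ₃ = 37.8π²/2.23² ≈ 75.021 (9× faster decay)
As t → ∞, higher modes decay exponentially faster. The n=1 mode dominates: φ ~ c₁ sin(πx/2.23) e^{-λ₁t}.
Decay rate: λ₁ = 4.2π²/2.23² ≈ 8.336.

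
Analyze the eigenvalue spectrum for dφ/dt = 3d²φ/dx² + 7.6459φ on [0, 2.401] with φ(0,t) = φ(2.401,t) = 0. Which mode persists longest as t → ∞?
Eigenvalues: λₙ = 3n²π²/2.401² - 7.6459.
First three modes:
  n=1: λ₁ = 3π²/2.401² - 7.6459 ≈ -2.51
  n=2: λ₂ = 12π²/2.401² - 7.6459 ≈ 12.899
  n=3: λ₃ = 27π²/2.401² - 7.6459 ≈ 38.579
Since 3π²/2.401² ≈ 5.136 < 7.6459, λ₁ < 0.
The n=1 mode grows fastest (−λₙ is largest for n=1) → dominates.
Asymptotic: φ ~ c₁ sin(πx/2.401) e^{2.51t} (exponential growth at rate −λ₁ ≈ 2.51).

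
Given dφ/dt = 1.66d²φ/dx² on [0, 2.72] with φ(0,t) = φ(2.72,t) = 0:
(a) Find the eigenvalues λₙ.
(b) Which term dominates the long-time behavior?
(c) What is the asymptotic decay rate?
Eigenvalues: λₙ = 1.66n²π²/2.72².
First three modes:
  n=1: λ₁ = 1.66π²/2.72² ≈ 2.214
  n=2: λ₂ = 6.64π²/2.72² ≈ 8.858 (4× faster decay)
  n=3: λ₃ = 14.94π²/2.72² ≈ 19.93 (9× faster decay)
As t → ∞, higher modes decay exponentially faster. The n=1 mode dominates: φ ~ c₁ sin(πx/2.72) e^{-λ₁t}.
Decay rate: λ₁ = 1.66π²/2.72² ≈ 2.214.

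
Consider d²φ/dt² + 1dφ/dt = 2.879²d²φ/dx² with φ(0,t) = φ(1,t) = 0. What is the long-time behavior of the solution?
As t → ∞, φ → 0. Damping (γ=1) dissipates energy; oscillations decay exponentially.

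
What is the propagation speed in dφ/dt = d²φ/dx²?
Infinite. The heat equation is parabolic, not hyperbolic, so disturbances propagate instantly.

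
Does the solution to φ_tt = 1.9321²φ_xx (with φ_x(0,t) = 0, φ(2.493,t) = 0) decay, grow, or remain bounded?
φ oscillates (no decay). Energy is conserved; the solution oscillates indefinitely as standing waves.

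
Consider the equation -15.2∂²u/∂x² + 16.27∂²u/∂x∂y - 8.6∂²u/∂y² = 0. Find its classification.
Elliptic. (A = -15.2, B = 16.27, C = -8.6 gives B² - 4AC = -258.1671.)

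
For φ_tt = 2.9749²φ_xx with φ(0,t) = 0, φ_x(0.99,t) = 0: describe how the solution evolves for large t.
φ oscillates (no decay). Energy is conserved; the solution oscillates indefinitely as standing waves.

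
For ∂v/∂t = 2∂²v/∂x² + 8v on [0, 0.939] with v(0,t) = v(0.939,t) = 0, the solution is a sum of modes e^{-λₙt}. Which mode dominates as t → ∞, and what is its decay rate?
Eigenvalues: λₙ = 2n²π²/0.939² - 8.
First three modes:
  n=1: λ₁ = 2π²/0.939² - 8 ≈ 14.387
  n=2: λ₂ = 8π²/0.939² - 8 ≈ 81.549
  n=3: λ₃ = 18π²/0.939² - 8 ≈ 193.484
Since 2π²/0.939² ≈ 22.387 > 8, all λₙ > 0.
The n=1 mode decays slowest → dominates as t → ∞.
Asymptotic: v ~ c₁ sin(πx/0.939) e^{-λ₁t} with decay rate λ₁ ≈ 14.387.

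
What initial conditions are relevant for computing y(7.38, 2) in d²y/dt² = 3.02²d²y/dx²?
Domain of dependence: [1.34, 13.42]. Signals travel at speed 3.02, so data within |x - 7.38| ≤ 3.02·2 = 6.04 can reach the point.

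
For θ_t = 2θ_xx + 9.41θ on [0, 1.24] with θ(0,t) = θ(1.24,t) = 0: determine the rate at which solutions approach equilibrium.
Eigenvalues: λₙ = 2n²π²/1.24² - 9.41.
First three modes:
  n=1: λ₁ = 2π²/1.24² - 9.41 ≈ 3.428
  n=2: λ₂ = 8π²/1.24² - 9.41 ≈ 41.941
  n=3: λ₃ = 18π²/1.24² - 9.41 ≈ 106.129
Since 2π²/1.24² ≈ 12.838 > 9.41, all λₙ > 0.
The n=1 mode decays slowest → dominates as t → ∞.
Asymptotic: θ ~ c₁ sin(πx/1.24) e^{-λ₁t} with decay rate λ₁ ≈ 3.428.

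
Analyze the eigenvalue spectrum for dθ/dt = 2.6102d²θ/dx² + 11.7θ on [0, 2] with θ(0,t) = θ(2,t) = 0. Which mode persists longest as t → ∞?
Eigenvalues: λₙ = 2.6102n²π²/2² - 11.7.
First three modes:
  n=1: λ₁ = 2.6102π²/2² - 11.7 ≈ -5.26
  n=2: λ₂ = 10.4408π²/2² - 11.7 ≈ 14.062
  n=3: λ₃ = 23.4918π²/2² - 11.7 ≈ 46.264
Since 2.6102π²/2² ≈ 6.44 < 11.7, λ₁ < 0.
The n=1 mode grows fastest (−λₙ is largest for n=1) → dominates.
Asymptotic: θ ~ c₁ sin(πx/2) e^{5.26t} (exponential growth at rate −λ₁ ≈ 5.26).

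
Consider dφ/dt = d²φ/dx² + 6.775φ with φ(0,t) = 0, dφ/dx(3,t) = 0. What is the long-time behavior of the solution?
As t → ∞, φ grows unboundedly. Reaction dominates diffusion (r=6.775 > κπ²/(4L²)≈0.27); solution grows exponentially.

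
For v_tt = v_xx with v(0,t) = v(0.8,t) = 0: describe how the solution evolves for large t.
v oscillates (no decay). Energy is conserved; the solution oscillates indefinitely as standing waves.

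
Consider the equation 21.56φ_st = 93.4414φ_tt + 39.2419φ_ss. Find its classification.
Rewriting in standard form: -39.2419φ_ss + 21.56φ_st - 93.4414φ_tt = 0. Elliptic. (A = -39.2419, B = 21.56, C = -93.4414 gives B² - 4AC = -14202.43869864.)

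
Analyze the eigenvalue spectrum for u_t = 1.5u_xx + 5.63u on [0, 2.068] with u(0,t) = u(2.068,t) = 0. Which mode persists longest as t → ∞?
Eigenvalues: λₙ = 1.5n²π²/2.068² - 5.63.
First three modes:
  n=1: λ₁ = 1.5π²/2.068² - 5.63 ≈ -2.168
  n=2: λ₂ = 6π²/2.068² - 5.63 ≈ 8.217
  n=3: λ₃ = 13.5π²/2.068² - 5.63 ≈ 25.525
Since 1.5π²/2.068² ≈ 3.462 < 5.63, λ₁ < 0.
The n=1 mode grows fastest (−λₙ is largest for n=1) → dominates.
Asymptotic: u ~ c₁ sin(πx/2.068) e^{2.168t} (exponential growth at rate −λ₁ ≈ 2.168).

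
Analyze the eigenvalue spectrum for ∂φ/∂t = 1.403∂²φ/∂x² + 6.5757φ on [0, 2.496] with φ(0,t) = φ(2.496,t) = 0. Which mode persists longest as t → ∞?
Eigenvalues: λₙ = 1.403n²π²/2.496² - 6.5757.
First three modes:
  n=1: λ₁ = 1.403π²/2.496² - 6.5757 ≈ -4.353
  n=2: λ₂ = 5.612π²/2.496² - 6.5757 ≈ 2.315
  n=3: λ₃ = 12.627π²/2.496² - 6.5757 ≈ 13.428
Since 1.403π²/2.496² ≈ 2.223 < 6.5757, λ₁ < 0.
The n=1 mode grows fastest (−λₙ is largest for n=1) → dominates.
Asymptotic: φ ~ c₁ sin(πx/2.496) e^{4.353t} (exponential growth at rate −λ₁ ≈ 4.353).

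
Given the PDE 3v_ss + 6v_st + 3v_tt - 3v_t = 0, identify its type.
The second-order coefficients are A = 3, B = 6, C = 3. Since B² - 4AC = 0 = 0, this is a parabolic PDE.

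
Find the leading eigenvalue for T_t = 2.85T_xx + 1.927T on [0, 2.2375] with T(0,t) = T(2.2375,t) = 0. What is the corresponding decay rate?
Eigenvalues: λₙ = 2.85n²π²/2.2375² - 1.927.
First three modes:
  n=1: λ₁ = 2.85π²/2.2375² - 1.927 ≈ 3.691
  n=2: λ₂ = 11.4π²/2.2375² - 1.927 ≈ 20.547
  n=3: λ₃ = 25.65π²/2.2375² - 1.927 ≈ 48.639
Since 2.85π²/2.2375² ≈ 5.618 > 1.927, all λₙ > 0.
The n=1 mode decays slowest → dominates as t → ∞.
Asymptotic: T ~ c₁ sin(πx/2.2375) e^{-λ₁t} with decay rate λ₁ ≈ 3.691.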